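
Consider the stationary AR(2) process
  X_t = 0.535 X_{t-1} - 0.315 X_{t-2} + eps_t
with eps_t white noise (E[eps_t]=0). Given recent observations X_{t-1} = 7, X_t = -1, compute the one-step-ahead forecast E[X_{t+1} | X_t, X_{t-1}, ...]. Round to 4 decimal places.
E[X_{t+1} \mid \mathcal F_t] = -2.7400

For an AR(p) model X_t = c + sum_i phi_i X_{t-i} + eps_t, the
one-step-ahead conditional mean is
  E[X_{t+1} | X_t, ...] = c + sum_i phi_i X_{t+1-i}.
Substitute known values:
  E[X_{t+1} | ...] = (0.535) * (-1) + (-0.315) * (7)
                   = -2.7400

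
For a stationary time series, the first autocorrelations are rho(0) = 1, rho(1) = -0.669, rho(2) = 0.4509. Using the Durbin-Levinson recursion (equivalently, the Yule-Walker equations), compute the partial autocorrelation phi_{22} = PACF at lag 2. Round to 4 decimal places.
\phi_{22} = 0.0060

The PACF at lag k is phi_{kk}, the last component of the solution
to the Yule-Walker system G_k phi = r_k where
  (G_k)_{ij} = rho(|i - j|), (r_k)_i = rho(i), i,j = 1..k.
Equivalently, Durbin-Levinson gives phi_{kk} iteratively:
  phi_{11} = rho(1)
  phi_{kk} = [rho(k) - sum_{j=1..k-1} phi_{k-1,j} rho(k-j)]
            / [1 - sum_{j=1..k-1} phi_{k-1,j} rho(j)],
  phi_{k,j} = phi_{k-1,j} - phi_{kk} phi_{k-1,k-j},  j = 1..k-1.
Step k = 1:
  phi_11 = rho(1) = -0.669.
Step k = 2:
  phi_22 = [rho(2) - phi_11 rho(1)] / [1 - phi_11 rho(1)] = [0.4509 - (-0.669)(-0.669)] / [1 - (-0.669)(-0.669)]
         = 0.003339 / 0.552439 = 0.006.
Therefore phi_{22} = 0.0060.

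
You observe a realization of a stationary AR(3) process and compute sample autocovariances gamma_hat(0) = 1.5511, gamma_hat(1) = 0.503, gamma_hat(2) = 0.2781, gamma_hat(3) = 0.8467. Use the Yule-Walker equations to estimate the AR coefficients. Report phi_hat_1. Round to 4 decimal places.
\hat\phi_{1} = 0.2540

The Yule-Walker equations for an AR(p) process read, in matrix form,
  Gamma_p phi = r_p,   with   (Gamma_p)_{ij} = gamma(|i - j|),
                       (r_p)_i = gamma(i),   i,j = 1..p.
Substitute the sample gammas (Toeplitz matrix and right-hand side of size 3):
  Gamma_p = [[1.5511, 0.503, 0.2781], [0.503, 1.5511, 0.503], [0.2781, 0.503, 1.5511]]
  r_p     = [0.503, 0.2781, 0.8467]
Written out (R1..R3):
  (R1) 1.5511 phi_1 + 0.503 phi_2 + 0.2781 phi_3 = 0.503
  (R2) 0.503 phi_1 + 1.5511 phi_2 + 0.503 phi_3 = 0.2781
  (R3) 0.2781 phi_1 + 0.503 phi_2 + 1.5511 phi_3 = 0.8467
Gaussian elimination:
  R2 <- R2 - (0.503/1.5511) R1 = R2 - (0.324286) R1:  1.387984 phi_2 + 0.412816 phi_3 = 0.114984
  R3 <- R3 - (0.2781/1.5511) R1 = R3 - (0.179292) R1:  0.412816 phi_2 + 1.501239 phi_3 = 0.756516
  R3 <- R3 - (0.412816/1.387984) R2 = R3 - (0.297421) R2:  1.378459 phi_3 = 0.722317
Back-substitution:
  phi_hat_3 = 0.722317 / 1.378459 = 0.524004
  phi_hat_2 = (0.114984 - (0.412816)(0.524004)) / 1.387984 = -0.073007
  phi_hat_1 = (0.503 - (0.503)(-0.073007) - (0.2781)(0.524004)) / 1.5511 = 0.254012
So phi_hat = [0.2540, -0.0730, 0.5240].
Therefore phi_hat_1 = 0.2540.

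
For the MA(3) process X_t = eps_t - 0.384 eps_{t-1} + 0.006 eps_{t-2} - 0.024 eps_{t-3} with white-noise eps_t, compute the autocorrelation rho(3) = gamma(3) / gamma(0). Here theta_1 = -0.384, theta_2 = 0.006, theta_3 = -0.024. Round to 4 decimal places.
\rho(3) = -0.0209

For an MA(q) process with theta_0 = 1, the autocovariance is
  gamma(k) = sigma^2 * sum_{i=0..q-k} theta_i * theta_{i+k},
and rho(k) = gamma(k) / gamma(0). Sigma^2 cancels.
  numerator   = (1)*(-0.024) = -0.024.
  denominator = (1)^2 + (-0.384)^2 + (0.006)^2 + (-0.024)^2 = 1.148068.
  rho(3) = -0.024 / 1.148068 = -0.0209.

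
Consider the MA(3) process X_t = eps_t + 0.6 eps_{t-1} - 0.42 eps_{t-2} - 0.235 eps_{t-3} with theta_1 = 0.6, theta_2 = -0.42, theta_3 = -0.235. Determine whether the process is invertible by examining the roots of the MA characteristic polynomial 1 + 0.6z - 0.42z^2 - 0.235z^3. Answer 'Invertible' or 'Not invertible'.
\text{Invertible}

The MA(q) characteristic polynomial is P(z) = 1 + 0.6z - 0.42z^2 - 0.235z^3.
Invertibility requires all roots to lie outside the unit circle, i.e. |z| > 1 for every root.
Degree 3: look for a simple real root z0 first, then factor out (1 - z/z0) and solve the remaining quadratic.
Testing z0 = -2: P(-2) = 1 + (0.6)(-2) + (-0.42)(-2)^2 + (-0.235)(-2)^3
  = 1 + (-1.2) + (-1.68) + (1.88) = 0.  So z_0 = -2 is a root, |z_0| = 2.
Divide out the factor (1 + 0.5 z) = (1 - z/z0) (since 1/z0 = -0.5):
  P(z) = (1 + 0.5 z)(1 + (0.1) z + (-0.47) z^2)
  [check: z-coef 0.1 - (-0.5) = 0.6; z^2-coef -0.47 - (-0.5)(0.1) = -0.42; z^3-coef -(-0.5)(-0.47) = -0.235.]
Remaining roots from the quadratic factor 1 + (0.1) z + (-0.47) z^2:
  Set 1 + (0.1) z + (-0.47) z^2 = 0, i.e. a z^2 + b z + c = 0 with a = -0.47, b = 0.1, c = 1.
  Discriminant D = b^2 - 4ac = (0.1)^2 - 4*(-0.47)*1 = 0.01 - (-1.88) = 1.89.
  D >= 0, so the roots are real: z = (-b +/- sqrt(D)) / (2a) = (-0.1 +/- 1.374773) / (-0.94).
    z_1 = (-0.1 + 1.374773) / (-0.94) = -1.3561,   |z_1| = 1.3561.
    z_2 = (-0.1 - 1.374773) / (-0.94) = 1.5689,   |z_2| = 1.5689.
Moduli of all roots: 2.0000, 1.3561, 1.5689.
All moduli strictly greater than 1? Yes.
Verdict: Invertible.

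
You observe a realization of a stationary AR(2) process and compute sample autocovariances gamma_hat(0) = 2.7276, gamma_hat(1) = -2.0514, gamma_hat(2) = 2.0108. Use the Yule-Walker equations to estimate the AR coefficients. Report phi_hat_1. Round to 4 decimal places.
\hat\phi_{1} = -0.4550

The Yule-Walker equations for an AR(p) process read, in matrix form,
  Gamma_p phi = r_p,   with   (Gamma_p)_{ij} = gamma(|i - j|),
                       (r_p)_i = gamma(i),   i,j = 1..p.
Substitute the sample gammas (Toeplitz matrix and right-hand side of size 2):
  Gamma_p = [[2.7276, -2.0514], [-2.0514, 2.7276]]
  r_p     = [-2.0514, 2.0108]
Written out:
  2.7276 phi_1 - 2.0514 phi_2 = -2.0514
  -2.0514 phi_1 + 2.7276 phi_2 = 2.0108
Solve by Cramer's rule:
  det = gamma(0)^2 - gamma(1)^2 = (2.7276)^2 - (-2.0514)^2 = 7.43980176 - 4.20824196 = 3.2315598
  phi_hat_1 = [gamma(1) gamma(0) - gamma(1) gamma(2)] / det = [(-2.0514)(2.7276) - (-2.0514)(2.0108)] / 3.2315598 = -1.47044352 / 3.2315598 = -0.455
  phi_hat_2 = [gamma(0) gamma(2) - gamma(1)^2] / det = [(2.7276)(2.0108) - (-2.0514)^2] / 3.2315598 = 1.27641612 / 3.2315598 = 0.395
So phi_hat = [-0.4550, 0.3950].
Therefore phi_hat_1 = -0.4550.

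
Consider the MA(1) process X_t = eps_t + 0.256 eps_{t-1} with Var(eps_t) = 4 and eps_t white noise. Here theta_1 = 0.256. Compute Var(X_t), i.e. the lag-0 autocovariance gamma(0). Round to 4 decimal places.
\gamma(0) = 4.2621

For an MA(q) process X_t = eps_t + sum_i theta_i eps_{t-i} with
Var(eps_t) = sigma^2, the variance is
  gamma(0) = sigma^2 * (1 + sum_i theta_i^2).
  sum_i theta_i^2 = (0.256)^2 = 0.065536.
  gamma(0) = 4 * (1 + 0.065536) = 4 * 1.065536 = 4.262144, which rounds to 4.2621.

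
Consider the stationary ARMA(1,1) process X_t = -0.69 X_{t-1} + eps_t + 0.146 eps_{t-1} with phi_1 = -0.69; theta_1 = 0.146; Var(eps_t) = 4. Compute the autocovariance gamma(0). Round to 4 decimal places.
\gamma(0) = 6.2595

Multiply the model equation by X_{t-k} and take expectations. With theta_0 = psi_0 = 1 and psi_j the MA(infinity) weights, this gives
  gamma(k) - sum_i phi_i gamma(k-i) = c_k,
  c_k = sigma^2 * sum_{j=k..q} theta_j psi_{j-k}   (c_k = 0 for k > q),
using gamma(-m) = gamma(m).
psi-weights needed (psi_j = theta_j + sum_i phi_i psi_{j-i}):
  psi_1 = theta_1 + phi_1 = 0.146 + (-0.69) = -0.544
Right-hand sides:
  c_0 = sigma^2 (1 + theta_1 psi_1) = 4 * (1 + (0.146)(-0.544)) = 4 * 0.920576 = 3.682304
  c_1 = sigma^2 theta_1 = 4 * (0.146) = 0.584
  c_2 = 0
Equations for k = 0 and k = 1 (AR order 1):
  gamma(0) = phi_1 gamma(1) + c_0
  gamma(1) = phi_1 gamma(0) + c_1
Substituting the second into the first: gamma(0) (1 - phi_1^2) = c_0 + phi_1 c_1, so
  gamma(0) = (c_0 + phi_1 c_1) / (1 - phi_1^2) = (3.682304 + (-0.69)(0.584)) / (1 - (-0.69)^2) = 3.279344 / 0.5239 = 6.259485.
Therefore gamma(0) = 6.2595 (to 4 decimal places).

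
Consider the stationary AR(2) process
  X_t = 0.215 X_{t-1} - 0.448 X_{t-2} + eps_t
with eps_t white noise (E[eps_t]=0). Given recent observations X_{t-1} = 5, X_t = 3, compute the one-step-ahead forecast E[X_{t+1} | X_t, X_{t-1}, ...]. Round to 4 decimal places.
E[X_{t+1} \mid \mathcal F_t] = -1.5950

For an AR(p) model X_t = c + sum_i phi_i X_{t-i} + eps_t, the
one-step-ahead conditional mean is
  E[X_{t+1} | X_t, ...] = c + sum_i phi_i X_{t+1-i}.
Substitute known values:
  E[X_{t+1} | ...] = (0.215) * (3) + (-0.448) * (5)
                   = -1.5950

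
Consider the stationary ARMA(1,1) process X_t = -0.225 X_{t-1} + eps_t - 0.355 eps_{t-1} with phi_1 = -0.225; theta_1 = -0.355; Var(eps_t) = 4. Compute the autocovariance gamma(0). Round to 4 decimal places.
\gamma(0) = 5.4174

Multiply the model equation by X_{t-k} and take expectations. With theta_0 = psi_0 = 1 and psi_j the MA(infinity) weights, this gives
  gamma(k) - sum_i phi_i gamma(k-i) = c_k,
  c_k = sigma^2 * sum_{j=k..q} theta_j psi_{j-k}   (c_k = 0 for k > q),
using gamma(-m) = gamma(m).
psi-weights needed (psi_j = theta_j + sum_i phi_i psi_{j-i}):
  psi_1 = theta_1 + phi_1 = -0.355 + (-0.225) = -0.58
Right-hand sides:
  c_0 = sigma^2 (1 + theta_1 psi_1) = 4 * (1 + (-0.355)(-0.58)) = 4 * 1.2059 = 4.8236
  c_1 = sigma^2 theta_1 = 4 * (-0.355) = -1.42
  c_2 = 0
Equations for k = 0 and k = 1 (AR order 1):
  gamma(0) = phi_1 gamma(1) + c_0
  gamma(1) = phi_1 gamma(0) + c_1
Substituting the second into the first: gamma(0) (1 - phi_1^2) = c_0 + phi_1 c_1, so
  gamma(0) = (c_0 + phi_1 c_1) / (1 - phi_1^2) = (4.8236 + (-0.225)(-1.42)) / (1 - (-0.225)^2) = 5.1431 / 0.949375 = 5.417354.
Therefore gamma(0) = 5.4174 (to 4 decimal places).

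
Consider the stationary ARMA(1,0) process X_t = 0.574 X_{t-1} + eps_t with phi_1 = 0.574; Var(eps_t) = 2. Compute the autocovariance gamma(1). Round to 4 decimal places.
\gamma(1) = 1.7121

Multiply the model equation by X_{t-k} and take expectations. With theta_0 = psi_0 = 1 and psi_j the MA(infinity) weights, this gives
  gamma(k) - sum_i phi_i gamma(k-i) = c_k,
  c_k = sigma^2 * sum_{j=k..q} theta_j psi_{j-k}   (c_k = 0 for k > q),
using gamma(-m) = gamma(m).
Pure AR (q = 0): c_0 = sigma^2 = 2, c_k = 0 for k >= 1.
Equations for k = 0 and k = 1 (AR order 1):
  gamma(0) = phi_1 gamma(1) + c_0
  gamma(1) = phi_1 gamma(0) + c_1
Substituting the second into the first: gamma(0) (1 - phi_1^2) = c_0 + phi_1 c_1, so
  gamma(0) = c_0 / (1 - phi_1^2) = 2 / (1 - (0.574)^2) = 2 / 0.670524 = 2.982742.
  gamma(1) = phi_1 gamma(0) = (0.574)(2.982742) = 1.712094.
Therefore gamma(1) = 1.7121 (to 4 decimal places).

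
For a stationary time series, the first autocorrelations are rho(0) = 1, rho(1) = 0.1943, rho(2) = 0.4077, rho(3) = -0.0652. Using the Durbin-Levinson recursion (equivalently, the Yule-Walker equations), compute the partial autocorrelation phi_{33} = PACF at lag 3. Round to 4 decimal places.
\phi_{33} = -0.2301

The PACF at lag k is phi_{kk}, the last component of the solution
to the Yule-Walker system G_k phi = r_k where
  (G_k)_{ij} = rho(|i - j|), (r_k)_i = rho(i), i,j = 1..k.
Equivalently, Durbin-Levinson gives phi_{kk} iteratively:
  phi_{11} = rho(1)
  phi_{kk} = [rho(k) - sum_{j=1..k-1} phi_{k-1,j} rho(k-j)]
            / [1 - sum_{j=1..k-1} phi_{k-1,j} rho(j)],
  phi_{k,j} = phi_{k-1,j} - phi_{kk} phi_{k-1,k-j},  j = 1..k-1.
Step k = 1:
  phi_11 = rho(1) = 0.1943.
Step k = 2:
  phi_22 = [rho(2) - phi_11 rho(1)] / [1 - phi_11 rho(1)] = [0.4077 - (0.1943)(0.1943)] / [1 - (0.1943)(0.1943)]
         = 0.36994751 / 0.96224751 = 0.384462.
  Update: phi_21 = phi_11 - phi_22 phi_11 = 0.1943 - (0.384462)(0.1943) = 0.119599.
Step k = 3:
  phi_33 = [rho(3) - phi_21 rho(2) - phi_22 rho(1)] / [1 - phi_21 rho(1) - phi_22 rho(2)]
    numerator   = -0.0652 - (0.119599)(0.4077) - (0.384462)(0.1943) = -0.18866148
    denominator = 1 - (0.119599)(0.1943) - (0.384462)(0.4077) = 0.82001679
  phi_33 = -0.18866148 / 0.82001679 = -0.2301.
Therefore phi_{33} = -0.2301.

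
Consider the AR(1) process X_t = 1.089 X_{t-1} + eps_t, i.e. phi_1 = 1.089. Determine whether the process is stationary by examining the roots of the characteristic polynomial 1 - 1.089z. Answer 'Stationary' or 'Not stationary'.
\text{Not stationary}

The AR(p) characteristic polynomial is P(z) = 1 - 1.089z.
Stationarity requires all roots to lie outside the unit circle, i.e. |z| > 1 for every root.
This is linear in z: 1 + (-1.089) z = 0  =>  z = -1/(-1.089) = 0.918274,  |z| = 0.918274.
Moduli of all roots: 0.9183.
All moduli strictly greater than 1? No.
Verdict: Not stationary.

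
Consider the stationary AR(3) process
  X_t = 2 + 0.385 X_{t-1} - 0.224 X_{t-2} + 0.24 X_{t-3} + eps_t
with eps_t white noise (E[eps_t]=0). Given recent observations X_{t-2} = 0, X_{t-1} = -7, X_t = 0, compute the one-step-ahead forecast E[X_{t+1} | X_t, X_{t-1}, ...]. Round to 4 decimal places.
E[X_{t+1} \mid \mathcal F_t] = 3.5680

For an AR(p) model X_t = c + sum_i phi_i X_{t-i} + eps_t, the
one-step-ahead conditional mean is
  E[X_{t+1} | X_t, ...] = c + sum_i phi_i X_{t+1-i}.
Substitute known values:
  E[X_{t+1} | ...] = 2 + (0.385) * (0) + (-0.224) * (-7) + (0.24) * (0)
                   = 3.5680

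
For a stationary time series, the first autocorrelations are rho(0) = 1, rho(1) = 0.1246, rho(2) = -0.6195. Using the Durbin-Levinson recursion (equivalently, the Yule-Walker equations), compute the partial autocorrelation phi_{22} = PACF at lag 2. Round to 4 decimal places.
\phi_{22} = -0.6450

The PACF at lag k is phi_{kk}, the last component of the solution
to the Yule-Walker system G_k phi = r_k where
  (G_k)_{ij} = rho(|i - j|), (r_k)_i = rho(i), i,j = 1..k.
Equivalently, Durbin-Levinson gives phi_{kk} iteratively:
  phi_{11} = rho(1)
  phi_{kk} = [rho(k) - sum_{j=1..k-1} phi_{k-1,j} rho(k-j)]
            / [1 - sum_{j=1..k-1} phi_{k-1,j} rho(j)],
  phi_{k,j} = phi_{k-1,j} - phi_{kk} phi_{k-1,k-j},  j = 1..k-1.
Step k = 1:
  phi_11 = rho(1) = 0.1246.
Step k = 2:
  phi_22 = [rho(2) - phi_11 rho(1)] / [1 - phi_11 rho(1)] = [-0.6195 - (0.1246)(0.1246)] / [1 - (0.1246)(0.1246)]
         = -0.63502516 / 0.98447484 = -0.645.
Therefore phi_{22} = -0.6450.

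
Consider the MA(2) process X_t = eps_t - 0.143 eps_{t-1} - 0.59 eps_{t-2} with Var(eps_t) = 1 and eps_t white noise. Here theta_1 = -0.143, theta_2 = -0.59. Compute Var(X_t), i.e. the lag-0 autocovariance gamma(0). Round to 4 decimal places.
\gamma(0) = 1.3685

For an MA(q) process X_t = eps_t + sum_i theta_i eps_{t-i} with
Var(eps_t) = sigma^2, the variance is
  gamma(0) = sigma^2 * (1 + sum_i theta_i^2).
  sum_i theta_i^2 = (-0.143)^2 + (-0.59)^2 = 0.020449 + 0.3481 = 0.368549.
  gamma(0) = 1 * (1 + 0.368549) = 1 * 1.368549 = 1.368549, which rounds to 1.3685.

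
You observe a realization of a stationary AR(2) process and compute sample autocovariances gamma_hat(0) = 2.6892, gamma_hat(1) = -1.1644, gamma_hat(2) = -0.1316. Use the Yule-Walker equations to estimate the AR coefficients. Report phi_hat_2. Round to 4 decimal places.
\hat\phi_{2} = -0.2910

The Yule-Walker equations for an AR(p) process read, in matrix form,
  Gamma_p phi = r_p,   with   (Gamma_p)_{ij} = gamma(|i - j|),
                       (r_p)_i = gamma(i),   i,j = 1..p.
Substitute the sample gammas (Toeplitz matrix and right-hand side of size 2):
  Gamma_p = [[2.6892, -1.1644], [-1.1644, 2.6892]]
  r_p     = [-1.1644, -0.1316]
Written out:
  2.6892 phi_1 - 1.1644 phi_2 = -1.1644
  -1.1644 phi_1 + 2.6892 phi_2 = -0.1316
Solve by Cramer's rule:
  det = gamma(0)^2 - gamma(1)^2 = (2.6892)^2 - (-1.1644)^2 = 7.23179664 - 1.35582736 = 5.87596928
  phi_hat_1 = [gamma(1) gamma(0) - gamma(1) gamma(2)] / det = [(-1.1644)(2.6892) - (-1.1644)(-0.1316)] / 5.87596928 = -3.28453952 / 5.87596928 = -0.559
  phi_hat_2 = [gamma(0) gamma(2) - gamma(1)^2] / det = [(2.6892)(-0.1316) - (-1.1644)^2] / 5.87596928 = -1.70972608 / 5.87596928 = -0.291
So phi_hat = [-0.5590, -0.2910].
Therefore phi_hat_2 = -0.2910.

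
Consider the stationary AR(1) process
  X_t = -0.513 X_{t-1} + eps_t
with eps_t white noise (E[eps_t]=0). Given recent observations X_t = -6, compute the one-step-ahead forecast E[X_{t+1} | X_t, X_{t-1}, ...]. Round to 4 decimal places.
E[X_{t+1} \mid \mathcal F_t] = 3.0780

For an AR(p) model X_t = c + sum_i phi_i X_{t-i} + eps_t, the
one-step-ahead conditional mean is
  E[X_{t+1} | X_t, ...] = c + sum_i phi_i X_{t+1-i}.
Substitute known values:
  E[X_{t+1} | ...] = (-0.513) * (-6)
                   = 3.0780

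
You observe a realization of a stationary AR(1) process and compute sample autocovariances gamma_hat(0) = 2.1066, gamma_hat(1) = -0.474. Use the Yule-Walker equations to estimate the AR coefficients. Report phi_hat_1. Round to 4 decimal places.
\hat\phi_{1} = -0.2250

The Yule-Walker equations for an AR(p) process read, in matrix form,
  Gamma_p phi = r_p,   with   (Gamma_p)_{ij} = gamma(|i - j|),
                       (r_p)_i = gamma(i),   i,j = 1..p.
Substitute the sample gammas (Toeplitz matrix and right-hand side of size 1):
  Gamma_p = [[2.1066]]
  r_p     = [-0.474]
With p = 1 this is the single equation gamma(0) phi_1 = gamma(1):
  phi_hat_1 = gamma(1) / gamma(0) = -0.474 / 2.1066 = -0.2250.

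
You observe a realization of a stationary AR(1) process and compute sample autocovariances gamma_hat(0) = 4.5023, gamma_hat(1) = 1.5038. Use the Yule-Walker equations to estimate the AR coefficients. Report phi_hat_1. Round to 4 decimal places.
\hat\phi_{1} = 0.3340

The Yule-Walker equations for an AR(p) process read, in matrix form,
  Gamma_p phi = r_p,   with   (Gamma_p)_{ij} = gamma(|i - j|),
                       (r_p)_i = gamma(i),   i,j = 1..p.
Substitute the sample gammas (Toeplitz matrix and right-hand side of size 1):
  Gamma_p = [[4.5023]]
  r_p     = [1.5038]
With p = 1 this is the single equation gamma(0) phi_1 = gamma(1):
  phi_hat_1 = gamma(1) / gamma(0) = 1.5038 / 4.5023 = 0.3340.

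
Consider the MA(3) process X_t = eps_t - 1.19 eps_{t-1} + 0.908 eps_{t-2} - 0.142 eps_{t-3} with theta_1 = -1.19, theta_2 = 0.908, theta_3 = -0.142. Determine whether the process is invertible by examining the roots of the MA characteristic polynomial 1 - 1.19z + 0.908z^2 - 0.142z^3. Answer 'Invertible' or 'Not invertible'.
\text{Invertible}

The MA(q) characteristic polynomial is P(z) = 1 - 1.19z + 0.908z^2 - 0.142z^3.
Invertibility requires all roots to lie outside the unit circle, i.e. |z| > 1 for every root.
Degree 3: look for a simple real root z0 first, then factor out (1 - z/z0) and solve the remaining quadratic.
Testing z0 = 5: P(5) = 1 + (-1.19)(5) + (0.908)(5)^2 + (-0.142)(5)^3
  = 1 + (-5.95) + (22.7) + (-17.75) = 0.  So z_0 = 5 is a root, |z_0| = 5.
Divide out the factor (1 - 0.2 z) = (1 - z/z0) (since 1/z0 = 0.2):
  P(z) = (1 - 0.2 z)(1 + (-0.99) z + (0.71) z^2)
  [check: z-coef -0.99 - (0.2) = -1.19; z^2-coef 0.71 - (0.2)(-0.99) = 0.908; z^3-coef -(0.2)(0.71) = -0.142.]
Remaining roots from the quadratic factor 1 + (-0.99) z + (0.71) z^2:
  Set 1 + (-0.99) z + (0.71) z^2 = 0, i.e. a z^2 + b z + c = 0 with a = 0.71, b = -0.99, c = 1.
  Discriminant D = b^2 - 4ac = (-0.99)^2 - 4*(0.71)*1 = 0.9801 - (2.84) = -1.8599.
  D < 0, so the roots are the complex-conjugate pair z = (-b +/- i sqrt(-D)) / (2a) = 0.6972 +/- 0.9604i.
  For a conjugate pair |z|^2 = z * conj(z) = (product of roots) = c/a = 1/(0.71) = 1.408451, so |z| = sqrt(1.408451) = 1.1868 for both roots.
Moduli of all roots: 5.0000, 1.1868, 1.1868.
All moduli strictly greater than 1? Yes.
Verdict: Invertible.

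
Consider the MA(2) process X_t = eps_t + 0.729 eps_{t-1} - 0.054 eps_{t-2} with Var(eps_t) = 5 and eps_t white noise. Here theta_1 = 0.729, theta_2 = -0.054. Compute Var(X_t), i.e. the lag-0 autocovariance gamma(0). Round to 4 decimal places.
\gamma(0) = 7.6718

For an MA(q) process X_t = eps_t + sum_i theta_i eps_{t-i} with
Var(eps_t) = sigma^2, the variance is
  gamma(0) = sigma^2 * (1 + sum_i theta_i^2).
  sum_i theta_i^2 = (0.729)^2 + (-0.054)^2 = 0.531441 + 0.002916 = 0.534357.
  gamma(0) = 5 * (1 + 0.534357) = 5 * 1.534357 = 7.671785, which rounds to 7.6718.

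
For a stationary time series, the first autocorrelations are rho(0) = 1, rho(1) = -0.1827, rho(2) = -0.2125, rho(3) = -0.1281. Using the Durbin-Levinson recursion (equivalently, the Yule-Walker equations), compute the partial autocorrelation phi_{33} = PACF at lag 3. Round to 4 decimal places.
\phi_{33} = -0.2470

The PACF at lag k is phi_{kk}, the last component of the solution
to the Yule-Walker system G_k phi = r_k where
  (G_k)_{ij} = rho(|i - j|), (r_k)_i = rho(i), i,j = 1..k.
Equivalently, Durbin-Levinson gives phi_{kk} iteratively:
  phi_{11} = rho(1)
  phi_{kk} = [rho(k) - sum_{j=1..k-1} phi_{k-1,j} rho(k-j)]
            / [1 - sum_{j=1..k-1} phi_{k-1,j} rho(j)],
  phi_{k,j} = phi_{k-1,j} - phi_{kk} phi_{k-1,k-j},  j = 1..k-1.
Step k = 1:
  phi_11 = rho(1) = -0.1827.
Step k = 2:
  phi_22 = [rho(2) - phi_11 rho(1)] / [1 - phi_11 rho(1)] = [-0.2125 - (-0.1827)(-0.1827)] / [1 - (-0.1827)(-0.1827)]
         = -0.24587929 / 0.96662071 = -0.25437.
  Update: phi_21 = phi_11 - phi_22 phi_11 = -0.1827 - (-0.25437)(-0.1827) = -0.229173.
Step k = 3:
  phi_33 = [rho(3) - phi_21 rho(2) - phi_22 rho(1)] / [1 - phi_21 rho(1) - phi_22 rho(2)]
    numerator   = -0.1281 - (-0.229173)(-0.2125) - (-0.25437)(-0.1827) = -0.22327274
    denominator = 1 - (-0.229173)(-0.1827) - (-0.25437)(-0.2125) = 0.9040764
  phi_33 = -0.22327274 / 0.9040764 = -0.247.
Therefore phi_{33} = -0.2470.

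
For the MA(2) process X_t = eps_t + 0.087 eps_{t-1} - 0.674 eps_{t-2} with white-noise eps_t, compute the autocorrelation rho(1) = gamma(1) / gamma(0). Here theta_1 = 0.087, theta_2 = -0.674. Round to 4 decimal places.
\rho(1) = 0.0194

For an MA(q) process with theta_0 = 1, the autocovariance is
  gamma(k) = sigma^2 * sum_{i=0..q-k} theta_i * theta_{i+k},
and rho(k) = gamma(k) / gamma(0). Sigma^2 cancels.
  numerator   = (1)*(0.087) + (0.087)*(-0.674) = 0.028362.
  denominator = (1)^2 + (0.087)^2 + (-0.674)^2 = 1.461845.
  rho(1) = 0.028362 / 1.461845 = 0.0194.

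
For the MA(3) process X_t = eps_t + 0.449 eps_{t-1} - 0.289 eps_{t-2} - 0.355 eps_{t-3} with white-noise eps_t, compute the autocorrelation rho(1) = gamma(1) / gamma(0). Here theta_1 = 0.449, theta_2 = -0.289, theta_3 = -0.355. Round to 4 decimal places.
\rho(1) = 0.2989

For an MA(q) process with theta_0 = 1, the autocovariance is
  gamma(k) = sigma^2 * sum_{i=0..q-k} theta_i * theta_{i+k},
and rho(k) = gamma(k) / gamma(0). Sigma^2 cancels.
  numerator   = (1)*(0.449) + (0.449)*(-0.289) + (-0.289)*(-0.355) = 0.421834.
  denominator = (1)^2 + (0.449)^2 + (-0.289)^2 + (-0.355)^2 = 1.411147.
  rho(1) = 0.421834 / 1.411147 = 0.2989.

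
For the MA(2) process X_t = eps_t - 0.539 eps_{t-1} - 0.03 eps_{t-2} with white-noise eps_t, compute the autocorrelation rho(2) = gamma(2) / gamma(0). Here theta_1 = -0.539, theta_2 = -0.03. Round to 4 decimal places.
\rho(2) = -0.0232

For an MA(q) process with theta_0 = 1, the autocovariance is
  gamma(k) = sigma^2 * sum_{i=0..q-k} theta_i * theta_{i+k},
and rho(k) = gamma(k) / gamma(0). Sigma^2 cancels.
  numerator   = (1)*(-0.03) = -0.03.
  denominator = (1)^2 + (-0.539)^2 + (-0.03)^2 = 1.291421.
  rho(2) = -0.03 / 1.291421 = -0.0232.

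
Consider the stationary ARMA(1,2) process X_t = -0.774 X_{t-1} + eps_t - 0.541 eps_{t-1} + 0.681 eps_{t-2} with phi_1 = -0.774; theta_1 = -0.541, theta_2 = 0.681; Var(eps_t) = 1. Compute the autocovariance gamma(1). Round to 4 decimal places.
\gamma(1) = -9.1204

Multiply the model equation by X_{t-k} and take expectations. With theta_0 = psi_0 = 1 and psi_j the MA(infinity) weights, this gives
  gamma(k) - sum_i phi_i gamma(k-i) = c_k,
  c_k = sigma^2 * sum_{j=k..q} theta_j psi_{j-k}   (c_k = 0 for k > q),
using gamma(-m) = gamma(m).
psi-weights needed (psi_j = theta_j + sum_i phi_i psi_{j-i}):
  psi_1 = theta_1 + phi_1 = -0.541 + (-0.774) = -1.315
  psi_2 = theta_2 + phi_1 psi_1 = 0.681 + (-0.774)(-1.315) = 1.69881
Right-hand sides:
  c_0 = sigma^2 (1 + theta_1 psi_1 + theta_2 psi_2) = 1 * (1 + (-0.541)(-1.315) + (0.681)(1.69881)) = 1 * 2.868305 = 2.868305
  c_1 = sigma^2 (theta_1 + theta_2 psi_1) = 1 * (-0.541 + (0.681)(-1.315)) = -1.436515
  c_2 = sigma^2 theta_2 = 1 * (0.681) = 0.681
Equations for k = 0 and k = 1 (AR order 1):
  gamma(0) = phi_1 gamma(1) + c_0
  gamma(1) = phi_1 gamma(0) + c_1
Substituting the second into the first: gamma(0) (1 - phi_1^2) = c_0 + phi_1 c_1, so
  gamma(0) = (c_0 + phi_1 c_1) / (1 - phi_1^2) = (2.868305 + (-0.774)(-1.436515)) / (1 - (-0.774)^2) = 3.980167 / 0.400924 = 9.927486.
  gamma(1) = phi_1 gamma(0) + c_1 = (-0.774)(9.927486) + (-1.436515) = -9.120389.
Therefore gamma(1) = -9.1204 (to 4 decimal places).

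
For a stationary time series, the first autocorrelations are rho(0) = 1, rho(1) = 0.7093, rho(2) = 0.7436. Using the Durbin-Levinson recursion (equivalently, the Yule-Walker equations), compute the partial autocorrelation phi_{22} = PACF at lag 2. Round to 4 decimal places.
\phi_{22} = 0.4840

The PACF at lag k is phi_{kk}, the last component of the solution
to the Yule-Walker system G_k phi = r_k where
  (G_k)_{ij} = rho(|i - j|), (r_k)_i = rho(i), i,j = 1..k.
Equivalently, Durbin-Levinson gives phi_{kk} iteratively:
  phi_{11} = rho(1)
  phi_{kk} = [rho(k) - sum_{j=1..k-1} phi_{k-1,j} rho(k-j)]
            / [1 - sum_{j=1..k-1} phi_{k-1,j} rho(j)],
  phi_{k,j} = phi_{k-1,j} - phi_{kk} phi_{k-1,k-j},  j = 1..k-1.
Step k = 1:
  phi_11 = rho(1) = 0.7093.
Step k = 2:
  phi_22 = [rho(2) - phi_11 rho(1)] / [1 - phi_11 rho(1)] = [0.7436 - (0.7093)(0.7093)] / [1 - (0.7093)(0.7093)]
         = 0.24049351 / 0.49689351 = 0.484.
Therefore phi_{22} = 0.4840.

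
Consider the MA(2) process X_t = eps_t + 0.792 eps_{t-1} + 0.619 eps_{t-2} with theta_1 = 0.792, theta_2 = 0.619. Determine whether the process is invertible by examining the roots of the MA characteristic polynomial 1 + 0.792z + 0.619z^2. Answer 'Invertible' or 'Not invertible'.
\text{Invertible}

The MA(q) characteristic polynomial is P(z) = 1 + 0.792z + 0.619z^2.
Invertibility requires all roots to lie outside the unit circle, i.e. |z| > 1 for every root.
Set 1 + (0.792) z + (0.619) z^2 = 0, i.e. a z^2 + b z + c = 0 with a = 0.619, b = 0.792, c = 1.
Discriminant D = b^2 - 4ac = (0.792)^2 - 4*(0.619)*1 = 0.627264 - (2.476) = -1.848736.
D < 0, so the roots are the complex-conjugate pair z = (-b +/- i sqrt(-D)) / (2a) = -0.6397 +/- 1.0983i.
For a conjugate pair |z|^2 = z * conj(z) = (product of roots) = c/a = 1/(0.619) = 1.615509, so |z| = sqrt(1.615509) = 1.271 for both roots.
Moduli of all roots: 1.2710, 1.2710.
All moduli strictly greater than 1? Yes.
Verdict: Invertible.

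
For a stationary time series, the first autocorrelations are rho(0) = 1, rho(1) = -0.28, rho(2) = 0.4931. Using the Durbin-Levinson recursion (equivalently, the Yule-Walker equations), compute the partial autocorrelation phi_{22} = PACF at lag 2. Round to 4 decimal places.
\phi_{22} = 0.4500

The PACF at lag k is phi_{kk}, the last component of the solution
to the Yule-Walker system G_k phi = r_k where
  (G_k)_{ij} = rho(|i - j|), (r_k)_i = rho(i), i,j = 1..k.
Equivalently, Durbin-Levinson gives phi_{kk} iteratively:
  phi_{11} = rho(1)
  phi_{kk} = [rho(k) - sum_{j=1..k-1} phi_{k-1,j} rho(k-j)]
            / [1 - sum_{j=1..k-1} phi_{k-1,j} rho(j)],
  phi_{k,j} = phi_{k-1,j} - phi_{kk} phi_{k-1,k-j},  j = 1..k-1.
Step k = 1:
  phi_11 = rho(1) = -0.28.
Step k = 2:
  phi_22 = [rho(2) - phi_11 rho(1)] / [1 - phi_11 rho(1)] = [0.4931 - (-0.28)(-0.28)] / [1 - (-0.28)(-0.28)]
         = 0.4147 / 0.9216 = 0.45.
Therefore phi_{22} = 0.4500.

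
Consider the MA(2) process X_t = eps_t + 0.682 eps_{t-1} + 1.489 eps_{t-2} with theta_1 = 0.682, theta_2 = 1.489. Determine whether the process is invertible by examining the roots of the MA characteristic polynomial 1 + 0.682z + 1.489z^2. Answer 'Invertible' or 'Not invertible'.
\text{Not invertible}

The MA(q) characteristic polynomial is P(z) = 1 + 0.682z + 1.489z^2.
Invertibility requires all roots to lie outside the unit circle, i.e. |z| > 1 for every root.
Set 1 + (0.682) z + (1.489) z^2 = 0, i.e. a z^2 + b z + c = 0 with a = 1.489, b = 0.682, c = 1.
Discriminant D = b^2 - 4ac = (0.682)^2 - 4*(1.489)*1 = 0.465124 - (5.956) = -5.490876.
D < 0, so the roots are the complex-conjugate pair z = (-b +/- i sqrt(-D)) / (2a) = -0.229 +/- 0.7869i.
For a conjugate pair |z|^2 = z * conj(z) = (product of roots) = c/a = 1/(1.489) = 0.671592, so |z| = sqrt(0.671592) = 0.8195 for both roots.
Moduli of all roots: 0.8195, 0.8195.
All moduli strictly greater than 1? No.
Verdict: Not invertible.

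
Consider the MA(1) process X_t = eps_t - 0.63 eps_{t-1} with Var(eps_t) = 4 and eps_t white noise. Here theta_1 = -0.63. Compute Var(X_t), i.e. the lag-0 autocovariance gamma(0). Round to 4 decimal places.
\gamma(0) = 5.5876

For an MA(q) process X_t = eps_t + sum_i theta_i eps_{t-i} with
Var(eps_t) = sigma^2, the variance is
  gamma(0) = sigma^2 * (1 + sum_i theta_i^2).
  sum_i theta_i^2 = (-0.63)^2 = 0.3969.
  gamma(0) = 4 * (1 + 0.3969) = 4 * 1.3969 = 5.5876.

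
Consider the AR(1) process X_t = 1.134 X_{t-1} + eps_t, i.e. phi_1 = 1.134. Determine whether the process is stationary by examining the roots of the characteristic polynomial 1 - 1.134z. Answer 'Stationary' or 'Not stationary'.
\text{Not stationary}

The AR(p) characteristic polynomial is P(z) = 1 - 1.134z.
Stationarity requires all roots to lie outside the unit circle, i.e. |z| > 1 for every root.
This is linear in z: 1 + (-1.134) z = 0  =>  z = -1/(-1.134) = 0.881834,  |z| = 0.881834.
Moduli of all roots: 0.8818.
All moduli strictly greater than 1? No.
Verdict: Not stationary.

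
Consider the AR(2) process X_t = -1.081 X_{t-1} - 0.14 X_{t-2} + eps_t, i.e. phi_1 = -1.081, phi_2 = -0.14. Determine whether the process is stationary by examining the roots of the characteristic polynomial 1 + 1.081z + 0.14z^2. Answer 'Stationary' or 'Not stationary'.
\text{Stationary}

The AR(p) characteristic polynomial is P(z) = 1 + 1.081z + 0.14z^2.
Stationarity requires all roots to lie outside the unit circle, i.e. |z| > 1 for every root.
Set 1 + (1.081) z + (0.14) z^2 = 0, i.e. a z^2 + b z + c = 0 with a = 0.14, b = 1.081, c = 1.
Discriminant D = b^2 - 4ac = (1.081)^2 - 4*(0.14)*1 = 1.168561 - (0.56) = 0.608561.
D >= 0, so the roots are real: z = (-b +/- sqrt(D)) / (2a) = (-1.081 +/- 0.780103) / (0.28).
  z_1 = (-1.081 + 0.780103) / (0.28) = -1.0746,   |z_1| = 1.0746.
  z_2 = (-1.081 - 0.780103) / (0.28) = -6.6468,   |z_2| = 6.6468.
Moduli of all roots: 1.0746, 6.6468.
All moduli strictly greater than 1? Yes.
Verdict: Stationary.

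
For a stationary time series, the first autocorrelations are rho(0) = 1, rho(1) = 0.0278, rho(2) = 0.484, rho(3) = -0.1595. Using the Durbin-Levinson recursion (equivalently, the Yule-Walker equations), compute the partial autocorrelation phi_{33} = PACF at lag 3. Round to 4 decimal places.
\phi_{33} = -0.2350

The PACF at lag k is phi_{kk}, the last component of the solution
to the Yule-Walker system G_k phi = r_k where
  (G_k)_{ij} = rho(|i - j|), (r_k)_i = rho(i), i,j = 1..k.
Equivalently, Durbin-Levinson gives phi_{kk} iteratively:
  phi_{11} = rho(1)
  phi_{kk} = [rho(k) - sum_{j=1..k-1} phi_{k-1,j} rho(k-j)]
            / [1 - sum_{j=1..k-1} phi_{k-1,j} rho(j)],
  phi_{k,j} = phi_{k-1,j} - phi_{kk} phi_{k-1,k-j},  j = 1..k-1.
Step k = 1:
  phi_11 = rho(1) = 0.0278.
Step k = 2:
  phi_22 = [rho(2) - phi_11 rho(1)] / [1 - phi_11 rho(1)] = [0.484 - (0.0278)(0.0278)] / [1 - (0.0278)(0.0278)]
         = 0.48322716 / 0.99922716 = 0.483601.
  Update: phi_21 = phi_11 - phi_22 phi_11 = 0.0278 - (0.483601)(0.0278) = 0.014356.
Step k = 3:
  phi_33 = [rho(3) - phi_21 rho(2) - phi_22 rho(1)] / [1 - phi_21 rho(1) - phi_22 rho(2)]
    numerator   = -0.1595 - (0.014356)(0.484) - (0.483601)(0.0278) = -0.17989236
    denominator = 1 - (0.014356)(0.0278) - (0.483601)(0.484) = 0.76553807
  phi_33 = -0.17989236 / 0.76553807 = -0.235.
Therefore phi_{33} = -0.2350.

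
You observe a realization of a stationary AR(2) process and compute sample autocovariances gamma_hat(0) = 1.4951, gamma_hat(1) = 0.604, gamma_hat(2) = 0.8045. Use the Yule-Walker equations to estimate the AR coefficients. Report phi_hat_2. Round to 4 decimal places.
\hat\phi_{2} = 0.4480

The Yule-Walker equations for an AR(p) process read, in matrix form,
  Gamma_p phi = r_p,   with   (Gamma_p)_{ij} = gamma(|i - j|),
                       (r_p)_i = gamma(i),   i,j = 1..p.
Substitute the sample gammas (Toeplitz matrix and right-hand side of size 2):
  Gamma_p = [[1.4951, 0.604], [0.604, 1.4951]]
  r_p     = [0.604, 0.8045]
Written out:
  1.4951 phi_1 + 0.604 phi_2 = 0.604
  0.604 phi_1 + 1.4951 phi_2 = 0.8045
Solve by Cramer's rule:
  det = gamma(0)^2 - gamma(1)^2 = (1.4951)^2 - (0.604)^2 = 2.23532401 - 0.364816 = 1.87050801
  phi_hat_1 = [gamma(1) gamma(0) - gamma(1) gamma(2)] / det = [(0.604)(1.4951) - (0.604)(0.8045)] / 1.87050801 = 0.4171224 / 1.87050801 = 0.223
  phi_hat_2 = [gamma(0) gamma(2) - gamma(1)^2] / det = [(1.4951)(0.8045) - (0.604)^2] / 1.87050801 = 0.83799195 / 1.87050801 = 0.448
So phi_hat = [0.2230, 0.4480].
Therefore phi_hat_2 = 0.4480.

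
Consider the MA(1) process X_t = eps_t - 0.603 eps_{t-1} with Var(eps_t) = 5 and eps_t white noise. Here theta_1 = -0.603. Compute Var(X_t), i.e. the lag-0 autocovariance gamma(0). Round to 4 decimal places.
\gamma(0) = 6.8180

For an MA(q) process X_t = eps_t + sum_i theta_i eps_{t-i} with
Var(eps_t) = sigma^2, the variance is
  gamma(0) = sigma^2 * (1 + sum_i theta_i^2).
  sum_i theta_i^2 = (-0.603)^2 = 0.363609.
  gamma(0) = 5 * (1 + 0.363609) = 5 * 1.363609 = 6.818045, which rounds to 6.8180.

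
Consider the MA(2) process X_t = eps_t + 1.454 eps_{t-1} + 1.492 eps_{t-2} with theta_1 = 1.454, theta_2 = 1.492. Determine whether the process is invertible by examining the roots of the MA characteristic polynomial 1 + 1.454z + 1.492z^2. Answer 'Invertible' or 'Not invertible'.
\text{Not invertible}

The MA(q) characteristic polynomial is P(z) = 1 + 1.454z + 1.492z^2.
Invertibility requires all roots to lie outside the unit circle, i.e. |z| > 1 for every root.
Set 1 + (1.454) z + (1.492) z^2 = 0, i.e. a z^2 + b z + c = 0 with a = 1.492, b = 1.454, c = 1.
Discriminant D = b^2 - 4ac = (1.454)^2 - 4*(1.492)*1 = 2.114116 - (5.968) = -3.853884.
D < 0, so the roots are the complex-conjugate pair z = (-b +/- i sqrt(-D)) / (2a) = -0.4873 +/- 0.6579i.
For a conjugate pair |z|^2 = z * conj(z) = (product of roots) = c/a = 1/(1.492) = 0.670241, so |z| = sqrt(0.670241) = 0.8187 for both roots.
Moduli of all roots: 0.8187, 0.8187.
All moduli strictly greater than 1? No.
Verdict: Not invertible.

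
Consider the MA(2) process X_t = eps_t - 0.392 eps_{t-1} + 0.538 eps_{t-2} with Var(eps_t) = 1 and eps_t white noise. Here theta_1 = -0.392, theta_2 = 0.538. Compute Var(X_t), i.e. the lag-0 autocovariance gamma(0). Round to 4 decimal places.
\gamma(0) = 1.4431

For an MA(q) process X_t = eps_t + sum_i theta_i eps_{t-i} with
Var(eps_t) = sigma^2, the variance is
  gamma(0) = sigma^2 * (1 + sum_i theta_i^2).
  sum_i theta_i^2 = (-0.392)^2 + (0.538)^2 = 0.153664 + 0.289444 = 0.443108.
  gamma(0) = 1 * (1 + 0.443108) = 1 * 1.443108 = 1.443108, which rounds to 1.4431.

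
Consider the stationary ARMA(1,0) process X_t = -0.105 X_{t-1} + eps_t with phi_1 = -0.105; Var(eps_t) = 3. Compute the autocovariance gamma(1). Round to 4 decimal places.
\gamma(1) = -0.3185

Multiply the model equation by X_{t-k} and take expectations. With theta_0 = psi_0 = 1 and psi_j the MA(infinity) weights, this gives
  gamma(k) - sum_i phi_i gamma(k-i) = c_k,
  c_k = sigma^2 * sum_{j=k..q} theta_j psi_{j-k}   (c_k = 0 for k > q),
using gamma(-m) = gamma(m).
Pure AR (q = 0): c_0 = sigma^2 = 3, c_k = 0 for k >= 1.
Equations for k = 0 and k = 1 (AR order 1):
  gamma(0) = phi_1 gamma(1) + c_0
  gamma(1) = phi_1 gamma(0) + c_1
Substituting the second into the first: gamma(0) (1 - phi_1^2) = c_0 + phi_1 c_1, so
  gamma(0) = c_0 / (1 - phi_1^2) = 3 / (1 - (-0.105)^2) = 3 / 0.988975 = 3.033444.
  gamma(1) = phi_1 gamma(0) = (-0.105)(3.033444) = -0.318512.
Therefore gamma(1) = -0.3185 (to 4 decimal places).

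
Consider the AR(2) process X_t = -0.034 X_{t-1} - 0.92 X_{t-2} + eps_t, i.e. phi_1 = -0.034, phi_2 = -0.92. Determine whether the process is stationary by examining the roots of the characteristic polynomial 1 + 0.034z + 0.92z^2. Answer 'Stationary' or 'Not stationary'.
\text{Stationary}

The AR(p) characteristic polynomial is P(z) = 1 + 0.034z + 0.92z^2.
Stationarity requires all roots to lie outside the unit circle, i.e. |z| > 1 for every root.
Set 1 + (0.034) z + (0.92) z^2 = 0, i.e. a z^2 + b z + c = 0 with a = 0.92, b = 0.034, c = 1.
Discriminant D = b^2 - 4ac = (0.034)^2 - 4*(0.92)*1 = 0.001156 - (3.68) = -3.678844.
D < 0, so the roots are the complex-conjugate pair z = (-b +/- i sqrt(-D)) / (2a) = -0.0185 +/- 1.0424i.
For a conjugate pair |z|^2 = z * conj(z) = (product of roots) = c/a = 1/(0.92) = 1.086957, so |z| = sqrt(1.086957) = 1.0426 for both roots.
Moduli of all roots: 1.0426, 1.0426.
All moduli strictly greater than 1? Yes.
Verdict: Stationary.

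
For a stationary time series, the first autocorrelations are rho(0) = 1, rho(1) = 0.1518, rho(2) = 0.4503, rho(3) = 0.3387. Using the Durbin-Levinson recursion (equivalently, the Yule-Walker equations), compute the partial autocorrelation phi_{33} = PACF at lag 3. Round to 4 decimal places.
\phi_{33} = 0.2960

The PACF at lag k is phi_{kk}, the last component of the solution
to the Yule-Walker system G_k phi = r_k where
  (G_k)_{ij} = rho(|i - j|), (r_k)_i = rho(i), i,j = 1..k.
Equivalently, Durbin-Levinson gives phi_{kk} iteratively:
  phi_{11} = rho(1)
  phi_{kk} = [rho(k) - sum_{j=1..k-1} phi_{k-1,j} rho(k-j)]
            / [1 - sum_{j=1..k-1} phi_{k-1,j} rho(j)],
  phi_{k,j} = phi_{k-1,j} - phi_{kk} phi_{k-1,k-j},  j = 1..k-1.
Step k = 1:
  phi_11 = rho(1) = 0.1518.
Step k = 2:
  phi_22 = [rho(2) - phi_11 rho(1)] / [1 - phi_11 rho(1)] = [0.4503 - (0.1518)(0.1518)] / [1 - (0.1518)(0.1518)]
         = 0.42725676 / 0.97695676 = 0.437334.
  Update: phi_21 = phi_11 - phi_22 phi_11 = 0.1518 - (0.437334)(0.1518) = 0.085413.
Step k = 3:
  phi_33 = [rho(3) - phi_21 rho(2) - phi_22 rho(1)] / [1 - phi_21 rho(1) - phi_22 rho(2)]
    numerator   = 0.3387 - (0.085413)(0.4503) - (0.437334)(0.1518) = 0.23385133
    denominator = 1 - (0.085413)(0.1518) - (0.437334)(0.4503) = 0.7901027
  phi_33 = 0.23385133 / 0.7901027 = 0.296.
Therefore phi_{33} = 0.2960.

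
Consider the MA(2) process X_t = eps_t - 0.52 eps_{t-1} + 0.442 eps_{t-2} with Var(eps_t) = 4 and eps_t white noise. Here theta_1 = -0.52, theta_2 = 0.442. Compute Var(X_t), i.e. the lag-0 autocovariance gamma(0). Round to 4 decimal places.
\gamma(0) = 5.8631

For an MA(q) process X_t = eps_t + sum_i theta_i eps_{t-i} with
Var(eps_t) = sigma^2, the variance is
  gamma(0) = sigma^2 * (1 + sum_i theta_i^2).
  sum_i theta_i^2 = (-0.52)^2 + (0.442)^2 = 0.2704 + 0.195364 = 0.465764.
  gamma(0) = 4 * (1 + 0.465764) = 4 * 1.465764 = 5.863056, which rounds to 5.8631.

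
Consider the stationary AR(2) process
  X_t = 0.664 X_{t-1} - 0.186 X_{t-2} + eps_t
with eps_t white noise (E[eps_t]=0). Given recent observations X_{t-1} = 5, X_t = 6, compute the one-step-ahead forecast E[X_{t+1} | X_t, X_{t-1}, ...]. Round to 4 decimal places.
E[X_{t+1} \mid \mathcal F_t] = 3.0540

For an AR(p) model X_t = c + sum_i phi_i X_{t-i} + eps_t, the
one-step-ahead conditional mean is
  E[X_{t+1} | X_t, ...] = c + sum_i phi_i X_{t+1-i}.
Substitute known values:
  E[X_{t+1} | ...] = (0.664) * (6) + (-0.186) * (5)
                   = 3.0540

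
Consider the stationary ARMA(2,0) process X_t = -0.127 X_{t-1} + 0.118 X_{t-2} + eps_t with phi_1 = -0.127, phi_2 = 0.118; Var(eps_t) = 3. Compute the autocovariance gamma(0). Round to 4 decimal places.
\gamma(0) = 3.1068

Multiply the model equation by X_{t-k} and take expectations. With theta_0 = psi_0 = 1 and psi_j the MA(infinity) weights, this gives
  gamma(k) - sum_i phi_i gamma(k-i) = c_k,
  c_k = sigma^2 * sum_{j=k..q} theta_j psi_{j-k}   (c_k = 0 for k > q),
using gamma(-m) = gamma(m).
Pure AR (q = 0): c_0 = sigma^2 = 3, c_k = 0 for k >= 1.
Equations for k = 0, 1, 2 (AR order 2, c_2 = 0):
  (E0) gamma(0) = phi_1 gamma(1) + phi_2 gamma(2) + c_0
  (E1) gamma(1) = phi_1 gamma(0) + phi_2 gamma(1) + c_1
  (E2) gamma(2) = phi_1 gamma(1) + phi_2 gamma(0)
From (E1): gamma(1) = A gamma(0) + B with
  A = phi_1 / (1 - phi_2) = -0.127 / 0.882 = -0.143991,   B = c_1 / (1 - phi_2) = 0 / 0.882 = 0.
Insert (E2) into (E0): gamma(0) (1 - phi_2^2) = phi_1 (1 + phi_2) gamma(1) + c_0.
  phi_1 (1 + phi_2) = (-0.127)(1.118) = -0.141986,   1 - phi_2^2 = 0.986076.
Replace gamma(1) by A gamma(0) + B and collect gamma(0):
  gamma(0) [0.986076 - (-0.141986)(-0.143991)] = c_0 = 3
  gamma(0) * 0.965631 = 3
  gamma(0) = 3 / 0.965631 = 3.106776.
Therefore gamma(0) = 3.1068 (to 4 decimal places).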